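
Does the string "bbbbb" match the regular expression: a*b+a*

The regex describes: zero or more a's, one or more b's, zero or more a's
Yes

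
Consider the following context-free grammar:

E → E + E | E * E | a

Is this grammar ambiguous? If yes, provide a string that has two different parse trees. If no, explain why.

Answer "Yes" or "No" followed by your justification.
Two different leftmost derivations of a + a * a:
  (1) E ⇒ E + E ⇒ a + E ⇒ a + E * E ⇒ a + a * E ⇒ a + a * a   (tree groups a + (a * a))
  (2) E ⇒ E * E ⇒ E + E * E ⇒ a + E * E ⇒ a + a * E ⇒ a + a * a   (tree groups (a + a) * a)
Two distinct leftmost derivations = two distinct parse trees, so the grammar is ambiguous.

Final answer: Yes - the string 'a + a * a' has two distinct leftmost derivations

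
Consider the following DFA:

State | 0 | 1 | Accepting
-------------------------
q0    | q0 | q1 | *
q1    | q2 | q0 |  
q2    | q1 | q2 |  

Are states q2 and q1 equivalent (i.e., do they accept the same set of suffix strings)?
Try the suffix "1".
From q2: q2 → q2 — not accepting.
From q1: q1 → q0 — accepting.
The two states disagree on this suffix, so they are not equivalent.

Final answer: No. Distinguishing string: "1" - accepted from q1 but not from q2.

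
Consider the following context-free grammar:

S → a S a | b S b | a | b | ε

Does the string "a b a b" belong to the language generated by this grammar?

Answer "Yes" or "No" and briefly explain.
Every production places the same symbol at both ends (or yields a single symbol / ε), so every derived string is a palindrome. a b a b reversed is b a b a ≠ a b a b, so it is not a palindrome and cannot be derived (already the first step fails: the string starts with a but ends with b, so neither S → a S a nor S → b S b fits).

Final answer: No - no valid derivation exists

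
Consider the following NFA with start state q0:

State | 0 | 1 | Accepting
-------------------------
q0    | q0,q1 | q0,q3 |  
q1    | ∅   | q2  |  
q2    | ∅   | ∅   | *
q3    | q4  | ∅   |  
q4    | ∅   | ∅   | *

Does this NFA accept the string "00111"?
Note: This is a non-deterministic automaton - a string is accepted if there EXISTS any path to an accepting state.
Track the set of states the NFA could be in: start {q0}
Read '0': {q0} → {q0, q1}
Read '0': {q0, q1} → {q0, q1}
Read '1': {q0, q1} → {q0, q2, q3}
Read '1': {q0, q2, q3} → {q0, q3}
Read '1': {q0, q3} → {q0, q3}
Final set {q0, q3} contains no accepting state → rejected.

Final answer: No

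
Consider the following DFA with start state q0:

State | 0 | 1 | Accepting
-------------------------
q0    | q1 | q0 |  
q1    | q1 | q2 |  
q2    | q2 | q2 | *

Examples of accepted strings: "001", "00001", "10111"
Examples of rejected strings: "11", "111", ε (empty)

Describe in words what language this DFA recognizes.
binary strings containing '01' as a substring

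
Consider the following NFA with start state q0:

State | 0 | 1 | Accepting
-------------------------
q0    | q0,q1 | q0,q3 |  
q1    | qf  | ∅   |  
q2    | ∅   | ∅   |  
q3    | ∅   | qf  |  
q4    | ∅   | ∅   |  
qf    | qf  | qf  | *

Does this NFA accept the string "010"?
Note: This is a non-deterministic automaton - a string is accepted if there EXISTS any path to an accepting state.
Track the set of states the NFA could be in: start {q0}
Read '0': {q0} → {q0, q1}
Read '1': {q0, q1} → {q0, q3}
Read '0': {q0, q3} → {q0, q1}
Final set {q0, q1} contains no accepting state → rejected.

Final answer: No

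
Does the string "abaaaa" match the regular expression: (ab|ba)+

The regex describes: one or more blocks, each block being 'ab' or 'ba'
No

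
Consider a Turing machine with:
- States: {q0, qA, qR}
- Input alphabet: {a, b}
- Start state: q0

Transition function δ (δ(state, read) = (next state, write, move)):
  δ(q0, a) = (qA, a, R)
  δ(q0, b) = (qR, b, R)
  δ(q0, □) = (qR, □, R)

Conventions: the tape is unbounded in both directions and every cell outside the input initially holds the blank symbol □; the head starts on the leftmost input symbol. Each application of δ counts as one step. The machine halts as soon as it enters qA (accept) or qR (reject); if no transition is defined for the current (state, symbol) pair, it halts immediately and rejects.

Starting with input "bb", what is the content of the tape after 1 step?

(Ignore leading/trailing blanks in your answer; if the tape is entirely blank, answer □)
Step 0: [q0]bb (head at position 0)
Step 1: δ(q0, b) = (qR, b, R)  ⊢  b[qR]b (head at position 1)
Tape after 1 step (ignoring surrounding blanks): bb

Final answer: Tape: bb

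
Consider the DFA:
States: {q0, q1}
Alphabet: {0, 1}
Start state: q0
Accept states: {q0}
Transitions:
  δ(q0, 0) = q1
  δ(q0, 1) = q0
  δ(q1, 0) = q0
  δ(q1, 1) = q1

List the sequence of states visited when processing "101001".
Starting at q0
Read '1': q0 -> q0
Read '0': q0 -> q1
Read '1': q1 -> q1
Read '0': q1 -> q0
Read '0': q0 -> q1
Read '1': q1 -> q1

Final answer: q0 -> q0 -> q1 -> q1 -> q0 -> q1 -> q1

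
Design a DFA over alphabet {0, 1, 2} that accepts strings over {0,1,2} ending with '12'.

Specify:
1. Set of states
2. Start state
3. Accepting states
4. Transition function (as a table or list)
One valid DFA (any DFA recognizing the same language is acceptable):
States: {q0, q1, q2}
Start: q0
Accepting: {q2}
Transitions (accepting states marked with *):
State | 0 | 1 | 2 | Accepting
-----------------------------
q0    | q0 | q1 | q0 |  
q1    | q0 | q1 | q2 |  
q2    | q0 | q1 | q0 | *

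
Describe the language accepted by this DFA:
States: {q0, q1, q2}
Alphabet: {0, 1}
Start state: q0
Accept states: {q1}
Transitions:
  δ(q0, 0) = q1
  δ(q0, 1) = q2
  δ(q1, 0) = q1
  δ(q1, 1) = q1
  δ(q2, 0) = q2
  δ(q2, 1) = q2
Analyzing the DFA structure:
Start state: q0
Accept states: {q1}
Interpreting what each state remembers (checking against the transitions):
  q0: nothing has been read yet
  q1: the first symbol was 0
  q2: the first symbol was 1 (trap state)
  δ(q0, 0): in q0 (nothing has been read yet), after reading 0 we have: the first symbol was 0 → q1
  δ(q0, 1): in q0 (nothing has been read yet), after reading 1 we have: the first symbol was 1 (trap state) → q2
  δ(q1, 0): in q1 (the first symbol was 0), after reading 0 we have: the first symbol was 0 → q1
  δ(q1, 1): in q1 (the first symbol was 0), after reading 1 we have: the first symbol was 0 → q1
  δ(q2, 0): in q2 (the first symbol was 1 (trap state)), after reading 0 we have: the first symbol was 1 (trap state) → q2
  δ(q2, 1): in q2 (the first symbol was 1 (trap state)), after reading 1 we have: the first symbol was 1 (trap state) → q2
A string is accepted iff it ends in {q1}, i.e. the first symbol was 0.
Language: All binary strings starting with 0

Final answer: All binary strings starting with 0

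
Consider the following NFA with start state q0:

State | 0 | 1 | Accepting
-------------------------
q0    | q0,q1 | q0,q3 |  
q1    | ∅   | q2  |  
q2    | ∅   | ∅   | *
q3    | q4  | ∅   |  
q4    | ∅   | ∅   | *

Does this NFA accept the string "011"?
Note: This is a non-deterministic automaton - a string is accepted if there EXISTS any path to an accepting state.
Track the set of states the NFA could be in: start {q0}
Read '0': {q0} → {q0, q1}
Read '1': {q0, q1} → {q0, q2, q3}
Read '1': {q0, q2, q3} → {q0, q3}
Final set {q0, q3} contains no accepting state → rejected.

Final answer: No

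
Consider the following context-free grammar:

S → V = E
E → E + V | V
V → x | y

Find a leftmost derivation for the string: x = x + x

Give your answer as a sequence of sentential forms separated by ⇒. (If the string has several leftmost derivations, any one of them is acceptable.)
Start with S.
Step 1: the leftmost non-terminal is S; apply S → V = E:  V = E
Step 2: the leftmost non-terminal is V; apply V → x:  x = E
Step 3: the leftmost non-terminal is E; apply E → E + V:  x = E + V
Step 4: the leftmost non-terminal is E; apply E → V:  x = V + V
Step 5: the leftmost non-terminal is V; apply V → x:  x = x + V
Step 6: the leftmost non-terminal is V; apply V → x:  x = x + x

Final answer: S ⇒ V = E ⇒ x = E ⇒ x = E + V ⇒ x = V + V ⇒ x = x + V ⇒ x = x + x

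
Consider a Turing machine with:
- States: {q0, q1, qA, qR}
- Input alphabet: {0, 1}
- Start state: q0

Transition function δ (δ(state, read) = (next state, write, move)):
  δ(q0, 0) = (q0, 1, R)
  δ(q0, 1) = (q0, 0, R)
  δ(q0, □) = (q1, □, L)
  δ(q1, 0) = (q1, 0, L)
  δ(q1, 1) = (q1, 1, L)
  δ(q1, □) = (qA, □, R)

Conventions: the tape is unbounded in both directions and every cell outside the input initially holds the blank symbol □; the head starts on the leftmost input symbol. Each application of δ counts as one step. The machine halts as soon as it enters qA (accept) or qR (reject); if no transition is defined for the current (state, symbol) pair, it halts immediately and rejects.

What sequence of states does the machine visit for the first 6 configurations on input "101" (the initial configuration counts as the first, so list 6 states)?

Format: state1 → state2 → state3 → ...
Step 0: [q0]101 (head at position 0)
Step 1: δ(q0, 1) = (q0, 0, R)  ⊢  0[q0]01 (head at position 1)
Step 2: δ(q0, 0) = (q0, 1, R)  ⊢  01[q0]1 (head at position 2)
Step 3: δ(q0, 1) = (q0, 0, R)  ⊢  010[q0]□ (head at position 3)
Step 4: δ(q0, □) = (q1, □, L)  ⊢  01[q1]0□ (head at position 2)
Step 5: δ(q1, 0) = (q1, 0, L)  ⊢  0[q1]10□ (head at position 1)
Reading off the states of these 6 configurations: q0 → q0 → q0 → q0 → q1 → q1

Final answer: q0 → q0 → q0 → q0 → q1 → q1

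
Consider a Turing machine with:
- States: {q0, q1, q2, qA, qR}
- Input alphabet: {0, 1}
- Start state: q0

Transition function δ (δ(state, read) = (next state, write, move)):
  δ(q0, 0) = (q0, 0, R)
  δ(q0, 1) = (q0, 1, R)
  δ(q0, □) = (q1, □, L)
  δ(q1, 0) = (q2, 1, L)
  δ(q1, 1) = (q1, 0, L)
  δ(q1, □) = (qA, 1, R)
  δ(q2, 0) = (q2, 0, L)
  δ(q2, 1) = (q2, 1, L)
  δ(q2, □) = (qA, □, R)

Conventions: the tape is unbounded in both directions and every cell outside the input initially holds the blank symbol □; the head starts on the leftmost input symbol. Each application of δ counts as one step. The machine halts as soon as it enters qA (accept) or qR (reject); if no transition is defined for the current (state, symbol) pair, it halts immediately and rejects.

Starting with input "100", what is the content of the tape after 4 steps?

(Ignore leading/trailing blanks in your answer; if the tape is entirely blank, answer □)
Step 0: [q0]100 (head at position 0)
Step 1: δ(q0, 1) = (q0, 1, R)  ⊢  1[q0]00 (head at position 1)
Step 2: δ(q0, 0) = (q0, 0, R)  ⊢  10[q0]0 (head at position 2)
Step 3: δ(q0, 0) = (q0, 0, R)  ⊢  100[q0]□ (head at position 3)
Step 4: δ(q0, □) = (q1, □, L)  ⊢  10[q1]0□ (head at position 2)
Tape after 4 steps (ignoring surrounding blanks): 100

Final answer: Tape: 100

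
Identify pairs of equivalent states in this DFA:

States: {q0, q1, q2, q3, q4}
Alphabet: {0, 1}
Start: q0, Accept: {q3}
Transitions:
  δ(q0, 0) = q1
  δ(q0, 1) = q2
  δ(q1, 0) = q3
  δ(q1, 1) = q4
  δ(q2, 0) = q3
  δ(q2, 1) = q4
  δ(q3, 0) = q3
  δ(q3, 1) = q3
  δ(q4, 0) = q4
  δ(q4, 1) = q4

Using the table-filling algorithm:
Round 0 – mark pairs where exactly one state is accepting: (q0,q3), (q1,q3), (q2,q3), (q3,q4)
Round 1 – newly marked: (q0,q1) [on 0: q1 vs q3, already marked]; (q0,q2) [on 0: q1 vs q3, already marked]; (q1,q4) [on 0: q3 vs q4, already marked]; (q2,q4) [on 0: q3 vs q4, already marked]
Round 2 – newly marked: (q0,q4) [on 0: q1 vs q4, already marked]
No further pairs can be marked.
(q1, q2) unmarked: δ(q1,0)=q3, δ(q2,0)=q3; δ(q1,1)=q4, δ(q2,1)=q4 → equivalent
Equivalent pairs: (q1, q2)

Final answer: Equivalent pairs: (q1, q2)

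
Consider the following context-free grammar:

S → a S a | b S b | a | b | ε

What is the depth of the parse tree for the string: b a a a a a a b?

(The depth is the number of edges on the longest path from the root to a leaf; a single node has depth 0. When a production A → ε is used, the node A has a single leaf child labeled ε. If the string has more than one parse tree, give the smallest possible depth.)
The string has even length 8, so its (unique) parse tree peels off matching outer symbols: S → b S b, S → a S a, S → a S a, S → a S a, and finally S → ε for the empty middle.
The S nodes are at depths 0..4; the ε leaf under the innermost S is at depth 5 (terminal leaves are at depths 1..4).
Depth = 5.

Final answer: 5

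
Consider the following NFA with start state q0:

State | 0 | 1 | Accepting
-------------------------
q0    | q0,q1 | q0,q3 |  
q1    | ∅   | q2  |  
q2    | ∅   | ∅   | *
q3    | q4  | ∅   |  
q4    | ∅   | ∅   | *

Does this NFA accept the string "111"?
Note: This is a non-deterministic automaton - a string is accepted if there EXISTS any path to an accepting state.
Track the set of states the NFA could be in: start {q0}
Read '1': {q0} → {q0, q3}
Read '1': {q0, q3} → {q0, q3}
Read '1': {q0, q3} → {q0, q3}
Final set {q0, q3} contains no accepting state → rejected.

Final answer: No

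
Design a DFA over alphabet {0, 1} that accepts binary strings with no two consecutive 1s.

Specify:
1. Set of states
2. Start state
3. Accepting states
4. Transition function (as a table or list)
One valid DFA (any DFA recognizing the same language is acceptable):
States: {q0, q1, dead}
Start: q0
Accepting: {q0, q1}
Transitions (accepting states marked with *):
State | 0 | 1 | Accepting
-------------------------
q0    | q0 | q1 | *
q1    | q0 | dead | *
dead  | dead | dead |  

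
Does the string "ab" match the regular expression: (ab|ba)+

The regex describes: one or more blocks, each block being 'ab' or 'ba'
Yes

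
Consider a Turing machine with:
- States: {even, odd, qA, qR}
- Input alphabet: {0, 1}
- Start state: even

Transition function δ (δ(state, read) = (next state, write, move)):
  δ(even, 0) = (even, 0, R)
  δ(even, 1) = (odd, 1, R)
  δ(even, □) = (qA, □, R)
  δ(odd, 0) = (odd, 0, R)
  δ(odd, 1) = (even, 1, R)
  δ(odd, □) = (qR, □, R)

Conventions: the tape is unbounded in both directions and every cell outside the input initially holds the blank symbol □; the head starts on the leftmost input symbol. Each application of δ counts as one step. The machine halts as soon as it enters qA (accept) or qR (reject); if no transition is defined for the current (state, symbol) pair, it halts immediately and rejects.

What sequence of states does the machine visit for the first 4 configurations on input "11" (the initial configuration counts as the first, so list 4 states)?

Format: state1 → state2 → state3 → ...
Step 0: [even]11 (head at position 0)
Step 1: δ(even, 1) = (odd, 1, R)  ⊢  1[odd]1 (head at position 1)
Step 2: δ(odd, 1) = (even, 1, R)  ⊢  11[even]□ (head at position 2)
Step 3: δ(even, □) = (qA, □, R)  ⊢  11□[qA]□ (head at position 3)
Reading off the states of these 4 configurations: even → odd → even → qA

Final answer: even → odd → even → qA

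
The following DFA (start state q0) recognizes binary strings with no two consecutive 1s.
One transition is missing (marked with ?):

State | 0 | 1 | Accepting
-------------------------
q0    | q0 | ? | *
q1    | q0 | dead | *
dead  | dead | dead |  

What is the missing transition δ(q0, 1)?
q1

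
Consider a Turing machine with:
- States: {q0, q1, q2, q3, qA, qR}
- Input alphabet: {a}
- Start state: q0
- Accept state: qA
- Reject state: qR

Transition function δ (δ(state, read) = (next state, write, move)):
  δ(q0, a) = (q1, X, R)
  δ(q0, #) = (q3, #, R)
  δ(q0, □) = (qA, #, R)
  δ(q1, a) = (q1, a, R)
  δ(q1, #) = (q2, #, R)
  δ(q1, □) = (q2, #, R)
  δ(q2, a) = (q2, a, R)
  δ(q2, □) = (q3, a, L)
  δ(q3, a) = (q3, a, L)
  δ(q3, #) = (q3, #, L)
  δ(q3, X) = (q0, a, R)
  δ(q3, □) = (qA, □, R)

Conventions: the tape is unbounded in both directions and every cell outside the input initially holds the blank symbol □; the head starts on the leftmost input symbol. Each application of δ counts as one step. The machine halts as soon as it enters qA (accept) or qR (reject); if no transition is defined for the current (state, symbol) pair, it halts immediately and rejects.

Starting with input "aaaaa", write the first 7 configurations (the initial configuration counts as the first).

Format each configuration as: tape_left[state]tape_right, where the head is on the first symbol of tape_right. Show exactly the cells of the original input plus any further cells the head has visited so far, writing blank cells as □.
Step 0: [q0]aaaaa (head at position 0)
Step 1: δ(q0, a) = (q1, X, R)  ⊢  X[q1]aaaa (head at position 1)
Step 2: δ(q1, a) = (q1, a, R)  ⊢  Xa[q1]aaa (head at position 2)
Step 3: δ(q1, a) = (q1, a, R)  ⊢  Xaa[q1]aa (head at position 3)
Step 4: δ(q1, a) = (q1, a, R)  ⊢  Xaaa[q1]a (head at position 4)
Step 5: δ(q1, a) = (q1, a, R)  ⊢  Xaaaa[q1]□ (head at position 5)
Step 6: δ(q1, □) = (q2, #, R)  ⊢  Xaaaa#[q2]□ (head at position 6)

Final answer: [q0]aaaaa ⊢ X[q1]aaaa ⊢ Xa[q1]aaa ⊢ Xaa[q1]aa ⊢ Xaaa[q1]a ⊢ Xaaaa[q1]□ ⊢ Xaaaa#[q2]□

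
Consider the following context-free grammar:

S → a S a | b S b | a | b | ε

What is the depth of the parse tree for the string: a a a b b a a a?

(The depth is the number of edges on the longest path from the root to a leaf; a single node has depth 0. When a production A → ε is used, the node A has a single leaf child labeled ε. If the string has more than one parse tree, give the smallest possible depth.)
The string has even length 8, so its (unique) parse tree peels off matching outer symbols: S → a S a, S → a S a, S → a S a, S → b S b, and finally S → ε for the empty middle.
The S nodes are at depths 0..4; the ε leaf under the innermost S is at depth 5 (terminal leaves are at depths 1..4).
Depth = 5.

Final answer: 5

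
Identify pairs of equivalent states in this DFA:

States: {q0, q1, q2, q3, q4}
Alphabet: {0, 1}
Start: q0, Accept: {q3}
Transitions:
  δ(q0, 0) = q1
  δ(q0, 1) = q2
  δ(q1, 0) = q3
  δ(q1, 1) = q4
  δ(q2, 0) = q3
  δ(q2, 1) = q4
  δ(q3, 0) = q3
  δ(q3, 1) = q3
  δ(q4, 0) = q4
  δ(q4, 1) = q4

Using the table-filling algorithm:
Round 0 – mark pairs where exactly one state is accepting: (q0,q3), (q1,q3), (q2,q3), (q3,q4)
Round 1 – newly marked: (q0,q1) [on 0: q1 vs q3, already marked]; (q0,q2) [on 0: q1 vs q3, already marked]; (q1,q4) [on 0: q3 vs q4, already marked]; (q2,q4) [on 0: q3 vs q4, already marked]
Round 2 – newly marked: (q0,q4) [on 0: q1 vs q4, already marked]
No further pairs can be marked.
(q1, q2) unmarked: δ(q1,0)=q3, δ(q2,0)=q3; δ(q1,1)=q4, δ(q2,1)=q4 → equivalent
Equivalent pairs: (q1, q2)

Final answer: Equivalent pairs: (q1, q2)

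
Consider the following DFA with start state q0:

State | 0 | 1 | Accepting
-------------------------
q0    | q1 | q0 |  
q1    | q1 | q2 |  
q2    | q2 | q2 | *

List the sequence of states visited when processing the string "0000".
q0 → q1 → q1 → q1 → q1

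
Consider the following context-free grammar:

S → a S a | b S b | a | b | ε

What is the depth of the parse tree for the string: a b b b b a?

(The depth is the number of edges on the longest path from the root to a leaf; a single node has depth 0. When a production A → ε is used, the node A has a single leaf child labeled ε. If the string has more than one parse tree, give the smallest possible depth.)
The string has even length 6, so its (unique) parse tree peels off matching outer symbols: S → a S a, S → b S b, S → b S b, and finally S → ε for the empty middle.
The S nodes are at depths 0..3; the ε leaf under the innermost S is at depth 4 (terminal leaves are at depths 1..3).
Depth = 4.

Final answer: 4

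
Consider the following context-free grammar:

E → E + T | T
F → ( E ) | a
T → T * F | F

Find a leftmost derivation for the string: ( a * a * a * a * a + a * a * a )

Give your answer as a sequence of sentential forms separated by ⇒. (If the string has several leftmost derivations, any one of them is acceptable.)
Start with E.
Step 1: the leftmost non-terminal is E; apply E → T:  T
Step 2: the leftmost non-terminal is T; apply T → F:  F
Step 3: the leftmost non-terminal is F; apply F → ( E ):  ( E )
Step 4: the leftmost non-terminal is E; apply E → E + T:  ( E + T )
Step 5: the leftmost non-terminal is E; apply E → T:  ( T + T )
Step 6: the leftmost non-terminal is T; apply T → T * F:  ( T * F + T )
Step 7: the leftmost non-terminal is T; apply T → T * F:  ( T * F * F + T )
Step 8: the leftmost non-terminal is T; apply T → T * F:  ( T * F * F * F + T )
Step 9: the leftmost non-terminal is T; apply T → T * F:  ( T * F * F * F * F + T )
Step 10: the leftmost non-terminal is T; apply T → F:  ( F * F * F * F * F + T )
Step 11: the leftmost non-terminal is F; apply F → a:  ( a * F * F * F * F + T )
Step 12: the leftmost non-terminal is F; apply F → a:  ( a * a * F * F * F + T )
Step 13: the leftmost non-terminal is F; apply F → a:  ( a * a * a * F * F + T )
Step 14: the leftmost non-terminal is F; apply F → a:  ( a * a * a * a * F + T )
Step 15: the leftmost non-terminal is F; apply F → a:  ( a * a * a * a * a + T )
Step 16: the leftmost non-terminal is T; apply T → T * F:  ( a * a * a * a * a + T * F )
Step 17: the leftmost non-terminal is T; apply T → T * F:  ( a * a * a * a * a + T * F * F )
Step 18: the leftmost non-terminal is T; apply T → F:  ( a * a * a * a * a + F * F * F )
Step 19: the leftmost non-terminal is F; apply F → a:  ( a * a * a * a * a + a * F * F )
Step 20: the leftmost non-terminal is F; apply F → a:  ( a * a * a * a * a + a * a * F )
Step 21: the leftmost non-terminal is F; apply F → a:  ( a * a * a * a * a + a * a * a )

Final answer: E ⇒ T ⇒ F ⇒ ( E ) ⇒ ( E + T ) ⇒ ( T + T ) ⇒ ( T * F + T ) ⇒ ( T * F * F + T ) ⇒ ( T * F * F * F + T ) ⇒ ( T * F * F * F * F + T ) ⇒ ( F * F * F * F * F + T ) ⇒ ( a * F * F * F * F + T ) ⇒ ( a * a * F * F * F + T ) ⇒ ( a * a * a * F * F + T ) ⇒ ( a * a * a * a * F + T ) ⇒ ( a * a * a * a * a + T ) ⇒ ( a * a * a * a * a + T * F ) ⇒ ( a * a * a * a * a + T * F * F ) ⇒ ( a * a * a * a * a + F * F * F ) ⇒ ( a * a * a * a * a + a * F * F ) ⇒ ( a * a * a * a * a + a * a * F ) ⇒ ( a * a * a * a * a + a * a * a )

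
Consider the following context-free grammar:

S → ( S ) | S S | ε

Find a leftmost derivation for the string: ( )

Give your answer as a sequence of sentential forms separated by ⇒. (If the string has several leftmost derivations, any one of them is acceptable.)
Start with S.
Step 1: the leftmost non-terminal is S; apply S → ( S ):  ( S )
Step 2: the leftmost non-terminal is S; apply S → ε:  ( )

Final answer: S ⇒ ( S ) ⇒ ( )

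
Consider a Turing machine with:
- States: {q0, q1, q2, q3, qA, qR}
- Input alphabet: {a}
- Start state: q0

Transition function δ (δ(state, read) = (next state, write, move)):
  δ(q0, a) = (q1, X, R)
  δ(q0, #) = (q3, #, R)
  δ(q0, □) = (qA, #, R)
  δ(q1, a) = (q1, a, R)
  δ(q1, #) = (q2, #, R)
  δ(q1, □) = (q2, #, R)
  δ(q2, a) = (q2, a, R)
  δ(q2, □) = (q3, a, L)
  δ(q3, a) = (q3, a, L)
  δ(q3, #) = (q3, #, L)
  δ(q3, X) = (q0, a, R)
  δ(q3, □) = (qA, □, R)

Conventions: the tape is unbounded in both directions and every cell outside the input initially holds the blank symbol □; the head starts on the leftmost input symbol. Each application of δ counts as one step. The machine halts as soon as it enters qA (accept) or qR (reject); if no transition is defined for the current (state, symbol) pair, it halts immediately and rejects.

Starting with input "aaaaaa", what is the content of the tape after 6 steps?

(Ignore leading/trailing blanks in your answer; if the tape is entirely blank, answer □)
Step 0: [q0]aaaaaa (head at position 0)
Step 1: δ(q0, a) = (q1, X, R)  ⊢  X[q1]aaaaa (head at position 1)
Step 2: δ(q1, a) = (q1, a, R)  ⊢  Xa[q1]aaaa (head at position 2)
Step 3: δ(q1, a) = (q1, a, R)  ⊢  Xaa[q1]aaa (head at position 3)
Step 4: δ(q1, a) = (q1, a, R)  ⊢  Xaaa[q1]aa (head at position 4)
Step 5: δ(q1, a) = (q1, a, R)  ⊢  Xaaaa[q1]a (head at position 5)
Step 6: δ(q1, a) = (q1, a, R)  ⊢  Xaaaaa[q1]□ (head at position 6)
Tape after 6 steps (ignoring surrounding blanks): Xaaaaa

Final answer: Tape: Xaaaaa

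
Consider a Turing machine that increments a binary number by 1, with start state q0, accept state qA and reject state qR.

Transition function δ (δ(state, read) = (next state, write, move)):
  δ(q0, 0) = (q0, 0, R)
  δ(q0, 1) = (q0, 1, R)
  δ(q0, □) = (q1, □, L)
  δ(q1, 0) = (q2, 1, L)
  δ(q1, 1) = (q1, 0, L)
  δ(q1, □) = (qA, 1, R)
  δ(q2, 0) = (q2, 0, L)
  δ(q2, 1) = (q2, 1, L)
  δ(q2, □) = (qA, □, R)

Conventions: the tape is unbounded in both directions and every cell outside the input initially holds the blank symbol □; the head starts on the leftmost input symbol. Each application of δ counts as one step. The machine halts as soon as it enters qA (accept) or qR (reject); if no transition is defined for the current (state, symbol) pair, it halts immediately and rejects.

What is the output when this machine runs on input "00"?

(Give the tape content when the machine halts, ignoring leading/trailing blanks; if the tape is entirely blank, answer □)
Step 0: [q0]00 (head at position 0)
Step 1: δ(q0, 0) = (q0, 0, R)  ⊢  0[q0]0 (head at position 1)
Step 2: δ(q0, 0) = (q0, 0, R)  ⊢  00[q0]□ (head at position 2)
Step 3: δ(q0, □) = (q1, □, L)  ⊢  0[q1]0□ (head at position 1)
Step 4: δ(q1, 0) = (q2, 1, L)  ⊢  [q2]01□ (head at position 0)
Step 5: δ(q2, 0) = (q2, 0, L)  ⊢  [q2]□01□ (head at position -1)
Step 6: δ(q2, □) = (qA, □, R)  ⊢  □[qA]01□ (head at position 0)
The machine is in qA, so it halts and accepts.
Tape content when halted (ignoring surrounding blanks): 01

Final answer: Output: 01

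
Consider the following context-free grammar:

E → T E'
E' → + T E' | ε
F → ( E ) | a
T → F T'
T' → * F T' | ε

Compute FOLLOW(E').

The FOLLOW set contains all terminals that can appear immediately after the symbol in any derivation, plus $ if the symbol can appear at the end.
Useful FIRST sets: FIRST(E') = {+, ε}, FIRST(T') = {*, ε} (both E' and T' are nullable).
FOLLOW(E): E is the start symbol → $; E appears in F → ( E ) followed by ')' → FOLLOW(E) = {), $}.
FOLLOW(E'): E' appears at the right end of E → T E' and of E' → + T E', so FOLLOW(E') ⊇ FOLLOW(E) (the second occurrence adds nothing new). FOLLOW(E') = {), $}.

Final answer: {$, )}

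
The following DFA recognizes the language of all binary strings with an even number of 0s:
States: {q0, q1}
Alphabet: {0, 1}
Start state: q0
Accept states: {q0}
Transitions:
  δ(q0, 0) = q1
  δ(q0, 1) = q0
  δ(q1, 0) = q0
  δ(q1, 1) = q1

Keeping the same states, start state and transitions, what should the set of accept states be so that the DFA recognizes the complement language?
The DFA is complete (every state has a transition on every symbol), so the complement
is recognized by the same DFA with accepting and non-accepting states swapped.
Original accept states: {q0}
Complement accept states = All states - Original accept states
= {q0, q1} - {q0}
= {q1}
Complement language: strings with an ODD number of 0s

Final answer: {q1}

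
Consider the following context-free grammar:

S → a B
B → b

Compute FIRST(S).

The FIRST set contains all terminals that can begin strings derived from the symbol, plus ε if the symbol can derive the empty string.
S has the single production S → a B, whose right-hand side begins with the terminal a. So FIRST(S) = {a}.

Final answer: {a}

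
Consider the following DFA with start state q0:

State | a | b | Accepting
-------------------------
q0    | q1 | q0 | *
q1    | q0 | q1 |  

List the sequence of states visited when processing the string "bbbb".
q0 → q0 → q0 → q0 → q0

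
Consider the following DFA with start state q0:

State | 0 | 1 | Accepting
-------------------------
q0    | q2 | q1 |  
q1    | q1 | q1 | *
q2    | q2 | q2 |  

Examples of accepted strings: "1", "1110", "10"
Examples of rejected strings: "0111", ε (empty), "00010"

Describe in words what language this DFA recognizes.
non-empty binary strings starting with 1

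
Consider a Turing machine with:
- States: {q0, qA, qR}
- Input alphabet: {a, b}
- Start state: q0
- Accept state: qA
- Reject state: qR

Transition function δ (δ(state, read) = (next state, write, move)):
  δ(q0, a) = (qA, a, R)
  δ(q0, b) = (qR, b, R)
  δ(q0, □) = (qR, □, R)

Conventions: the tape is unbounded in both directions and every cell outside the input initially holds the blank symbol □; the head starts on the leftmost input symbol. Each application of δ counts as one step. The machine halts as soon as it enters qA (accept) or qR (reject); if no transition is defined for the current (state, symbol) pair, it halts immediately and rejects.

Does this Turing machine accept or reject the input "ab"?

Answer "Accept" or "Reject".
Step 0: [q0]ab (head at position 0)
Step 1: δ(q0, a) = (qA, a, R)  ⊢  a[qA]b (head at position 1)
The machine is in qA, so it halts and accepts.

Final answer: Accept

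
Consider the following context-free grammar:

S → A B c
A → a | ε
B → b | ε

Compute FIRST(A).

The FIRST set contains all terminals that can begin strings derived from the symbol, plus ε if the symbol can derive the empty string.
A → a contributes a; A → ε makes A nullable, contributing ε. FIRST(A) = {a, ε}.

Final answer: {a, ε}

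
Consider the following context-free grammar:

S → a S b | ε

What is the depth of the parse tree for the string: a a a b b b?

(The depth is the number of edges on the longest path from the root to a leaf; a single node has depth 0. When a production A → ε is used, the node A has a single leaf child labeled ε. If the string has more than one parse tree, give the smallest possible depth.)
The only parse tree applies S → a S b 3 times (once per matching a…b pair) and then S → ε.
The S nodes sit at depths 0, 1, …, 3; the innermost S (depth 3) has the single child ε at depth 4.
The terminal leaves a, b are at depths 1..3, so the longest root-to-leaf path is S → S → … → S → ε with 4 edges.
Depth = 4.

Final answer: 4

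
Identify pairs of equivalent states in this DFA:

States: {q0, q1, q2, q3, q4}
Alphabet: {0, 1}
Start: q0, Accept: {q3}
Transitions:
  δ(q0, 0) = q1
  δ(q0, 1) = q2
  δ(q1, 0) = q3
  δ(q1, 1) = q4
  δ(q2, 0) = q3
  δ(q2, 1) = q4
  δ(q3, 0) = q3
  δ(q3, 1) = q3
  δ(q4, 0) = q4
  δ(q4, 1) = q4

Using the table-filling algorithm:
Round 0 – mark pairs where exactly one state is accepting: (q0,q3), (q1,q3), (q2,q3), (q3,q4)
Round 1 – newly marked: (q0,q1) [on 0: q1 vs q3, already marked]; (q0,q2) [on 0: q1 vs q3, already marked]; (q1,q4) [on 0: q3 vs q4, already marked]; (q2,q4) [on 0: q3 vs q4, already marked]
Round 2 – newly marked: (q0,q4) [on 0: q1 vs q4, already marked]
No further pairs can be marked.
(q1, q2) unmarked: δ(q1,0)=q3, δ(q2,0)=q3; δ(q1,1)=q4, δ(q2,1)=q4 → equivalent
Equivalent pairs: (q1, q2)

Final answer: Equivalent pairs: (q1, q2)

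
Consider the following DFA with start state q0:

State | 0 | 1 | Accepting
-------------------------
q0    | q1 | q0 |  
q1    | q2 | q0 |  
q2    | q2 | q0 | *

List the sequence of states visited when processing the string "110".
q0 → q0 → q0 → q1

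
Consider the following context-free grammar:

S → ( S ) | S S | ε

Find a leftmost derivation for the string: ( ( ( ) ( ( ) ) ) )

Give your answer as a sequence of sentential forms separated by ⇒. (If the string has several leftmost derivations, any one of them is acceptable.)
Start with S.
Step 1: the leftmost non-terminal is S; apply S → ( S ):  ( S )
Step 2: the leftmost non-terminal is S; apply S → ( S ):  ( ( S ) )
Step 3: the leftmost non-terminal is S; apply S → S S:  ( ( S S ) )
Step 4: the leftmost non-terminal is S; apply S → ( S ):  ( ( ( S ) S ) )
Step 5: the leftmost non-terminal is S; apply S → ε:  ( ( ( ) S ) )
Step 6: the leftmost non-terminal is S; apply S → ( S ):  ( ( ( ) ( S ) ) )
Step 7: the leftmost non-terminal is S; apply S → ( S ):  ( ( ( ) ( ( S ) ) ) )
Step 8: the leftmost non-terminal is S; apply S → ε:  ( ( ( ) ( ( ) ) ) )

Final answer: S ⇒ ( S ) ⇒ ( ( S ) ) ⇒ ( ( S S ) ) ⇒ ( ( ( S ) S ) ) ⇒ ( ( ( ) S ) ) ⇒ ( ( ( ) ( S ) ) ) ⇒ ( ( ( ) ( ( S ) ) ) ) ⇒ ( ( ( ) ( ( ) ) ) )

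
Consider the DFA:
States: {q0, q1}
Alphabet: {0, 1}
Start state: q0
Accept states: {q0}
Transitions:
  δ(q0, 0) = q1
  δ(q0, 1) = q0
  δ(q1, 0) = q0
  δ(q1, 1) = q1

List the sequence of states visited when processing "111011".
Starting at q0
Read '1': q0 -> q0
Read '1': q0 -> q0
Read '1': q0 -> q0
Read '0': q0 -> q1
Read '1': q1 -> q1
Read '1': q1 -> q1

Final answer: q0 -> q0 -> q0 -> q0 -> q1 -> q1 -> q1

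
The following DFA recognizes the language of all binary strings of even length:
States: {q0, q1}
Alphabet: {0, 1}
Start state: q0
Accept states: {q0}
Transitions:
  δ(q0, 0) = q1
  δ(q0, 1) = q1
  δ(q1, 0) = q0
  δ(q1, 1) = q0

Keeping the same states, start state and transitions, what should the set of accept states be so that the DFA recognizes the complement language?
The DFA is complete (every state has a transition on every symbol), so the complement
is recognized by the same DFA with accepting and non-accepting states swapped.
Original accept states: {q0}
Complement accept states = All states - Original accept states
= {q0, q1} - {q0}
= {q1}
Complement language: strings of ODD length

Final answer: {q1}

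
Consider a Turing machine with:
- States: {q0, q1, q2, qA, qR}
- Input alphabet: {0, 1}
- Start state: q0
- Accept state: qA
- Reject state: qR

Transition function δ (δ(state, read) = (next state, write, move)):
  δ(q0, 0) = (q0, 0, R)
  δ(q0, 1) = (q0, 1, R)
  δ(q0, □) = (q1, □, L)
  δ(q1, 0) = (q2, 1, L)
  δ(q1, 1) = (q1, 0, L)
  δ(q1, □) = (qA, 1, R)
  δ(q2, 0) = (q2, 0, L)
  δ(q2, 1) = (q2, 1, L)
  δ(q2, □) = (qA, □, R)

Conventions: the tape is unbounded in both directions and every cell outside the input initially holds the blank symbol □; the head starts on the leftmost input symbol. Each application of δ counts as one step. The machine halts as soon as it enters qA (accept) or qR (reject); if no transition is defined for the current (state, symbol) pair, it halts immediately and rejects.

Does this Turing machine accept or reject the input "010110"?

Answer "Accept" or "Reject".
Step 0: [q0]010110 (head at position 0)
Step 1: δ(q0, 0) = (q0, 0, R)  ⊢  0[q0]10110 (head at position 1)
Step 2: δ(q0, 1) = (q0, 1, R)  ⊢  01[q0]0110 (head at position 2)
Step 3: δ(q0, 0) = (q0, 0, R)  ⊢  010[q0]110 (head at position 3)
Step 4: δ(q0, 1) = (q0, 1, R)  ⊢  0101[q0]10 (head at position 4)
Step 5: δ(q0, 1) = (q0, 1, R)  ⊢  01011[q0]0 (head at position 5)
Step 6: δ(q0, 0) = (q0, 0, R)  ⊢  010110[q0]□ (head at position 6)
Step 7: δ(q0, □) = (q1, □, L)  ⊢  01011[q1]0□ (head at position 5)
Step 8: δ(q1, 0) = (q2, 1, L)  ⊢  0101[q2]11□ (head at position 4)
Step 9: δ(q2, 1) = (q2, 1, L)  ⊢  010[q2]111□ (head at position 3)
Step 10: δ(q2, 1) = (q2, 1, L)  ⊢  01[q2]0111□ (head at position 2)
Step 11: δ(q2, 0) = (q2, 0, L)  ⊢  0[q2]10111□ (head at position 1)
Step 12: δ(q2, 1) = (q2, 1, L)  ⊢  [q2]010111□ (head at position 0)
Step 13: δ(q2, 0) = (q2, 0, L)  ⊢  [q2]□010111□ (head at position -1)
Step 14: δ(q2, □) = (qA, □, R)  ⊢  □[qA]010111□ (head at position 0)
The machine is in qA, so it halts and accepts.

Final answer: Accept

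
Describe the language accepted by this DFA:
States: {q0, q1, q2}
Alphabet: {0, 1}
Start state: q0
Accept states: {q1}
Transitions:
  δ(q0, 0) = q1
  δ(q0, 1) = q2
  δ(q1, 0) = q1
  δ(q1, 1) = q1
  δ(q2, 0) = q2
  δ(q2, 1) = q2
Analyzing the DFA structure:
Start state: q0
Accept states: {q1}
Interpreting what each state remembers (checking against the transitions):
  q0: nothing has been read yet
  q1: the first symbol was 0
  q2: the first symbol was 1 (trap state)
  δ(q0, 0): in q0 (nothing has been read yet), after reading 0 we have: the first symbol was 0 → q1
  δ(q0, 1): in q0 (nothing has been read yet), after reading 1 we have: the first symbol was 1 (trap state) → q2
  δ(q1, 0): in q1 (the first symbol was 0), after reading 0 we have: the first symbol was 0 → q1
  δ(q1, 1): in q1 (the first symbol was 0), after reading 1 we have: the first symbol was 0 → q1
  δ(q2, 0): in q2 (the first symbol was 1 (trap state)), after reading 0 we have: the first symbol was 1 (trap state) → q2
  δ(q2, 1): in q2 (the first symbol was 1 (trap state)), after reading 1 we have: the first symbol was 1 (trap state) → q2
A string is accepted iff it ends in {q1}, i.e. the first symbol was 0.
Language: All binary strings starting with 0

Final answer: All binary strings starting with 0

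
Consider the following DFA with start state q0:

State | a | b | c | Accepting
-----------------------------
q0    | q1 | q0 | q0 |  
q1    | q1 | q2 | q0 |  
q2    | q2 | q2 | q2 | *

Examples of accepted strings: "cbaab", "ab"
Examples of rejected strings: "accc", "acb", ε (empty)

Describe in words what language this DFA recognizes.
strings over {a,b,c} containing 'ab' as substring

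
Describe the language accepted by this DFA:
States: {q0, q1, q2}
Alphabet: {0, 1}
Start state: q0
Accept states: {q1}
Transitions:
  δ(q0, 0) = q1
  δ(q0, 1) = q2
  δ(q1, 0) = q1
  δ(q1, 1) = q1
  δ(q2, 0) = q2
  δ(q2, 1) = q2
Analyzing the DFA structure:
Start state: q0
Accept states: {q1}
Interpreting what each state remembers (checking against the transitions):
  q0: nothing has been read yet
  q1: the first symbol was 0
  q2: the first symbol was 1 (trap state)
  δ(q0, 0): in q0 (nothing has been read yet), after reading 0 we have: the first symbol was 0 → q1
  δ(q0, 1): in q0 (nothing has been read yet), after reading 1 we have: the first symbol was 1 (trap state) → q2
  δ(q1, 0): in q1 (the first symbol was 0), after reading 0 we have: the first symbol was 0 → q1
  δ(q1, 1): in q1 (the first symbol was 0), after reading 1 we have: the first symbol was 0 → q1
  δ(q2, 0): in q2 (the first symbol was 1 (trap state)), after reading 0 we have: the first symbol was 1 (trap state) → q2
  δ(q2, 1): in q2 (the first symbol was 1 (trap state)), after reading 1 we have: the first symbol was 1 (trap state) → q2
A string is accepted iff it ends in {q1}, i.e. the first symbol was 0.
Language: All binary strings starting with 0

Final answer: All binary strings starting with 0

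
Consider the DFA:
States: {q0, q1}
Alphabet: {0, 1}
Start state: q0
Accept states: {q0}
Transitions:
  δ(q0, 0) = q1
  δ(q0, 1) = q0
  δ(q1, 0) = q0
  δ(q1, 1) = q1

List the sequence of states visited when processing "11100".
Starting at q0
Read '1': q0 -> q0
Read '1': q0 -> q0
Read '1': q0 -> q0
Read '0': q0 -> q1
Read '0': q1 -> q0

Final answer: q0 -> q0 -> q0 -> q0 -> q1 -> q0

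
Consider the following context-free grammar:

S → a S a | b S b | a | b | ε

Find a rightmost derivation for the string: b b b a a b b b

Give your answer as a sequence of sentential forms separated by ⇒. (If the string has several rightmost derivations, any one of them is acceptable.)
Start with S.
Step 1: the rightmost non-terminal is S; apply S → b S b:  b S b
Step 2: the rightmost non-terminal is S; apply S → b S b:  b b S b b
Step 3: the rightmost non-terminal is S; apply S → b S b:  b b b S b b b
Step 4: the rightmost non-terminal is S; apply S → a S a:  b b b a S a b b b
Step 5: the rightmost non-terminal is S; apply S → ε:  b b b a a b b b

Final answer: S ⇒ b S b ⇒ b b S b b ⇒ b b b S b b b ⇒ b b b a S a b b b ⇒ b b b a a b b b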